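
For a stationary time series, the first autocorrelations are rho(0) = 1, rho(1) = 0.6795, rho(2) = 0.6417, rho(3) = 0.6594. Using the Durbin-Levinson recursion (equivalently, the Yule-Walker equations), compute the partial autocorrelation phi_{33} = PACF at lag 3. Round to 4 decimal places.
\phi_{33} = 0.2969

The PACF at lag k is phi_{kk}, the last component of the solution
to the Yule-Walker system G_k phi = r_k where
  (G_k)_{ij} = rho(|i - j|), (r_k)_i = rho(i), i,j = 1..k.
Equivalently, Durbin-Levinson gives phi_{kk} iteratively:
  phi_{11} = rho(1)
  phi_{kk} = [rho(k) - sum_{j=1..k-1} phi_{k-1,j} rho(k-j)]
            / [1 - sum_{j=1..k-1} phi_{k-1,j} rho(j)],
  phi_{k,j} = phi_{k-1,j} - phi_{kk} phi_{k-1,k-j},  j = 1..k-1.
Step k = 1:
  phi_11 = rho(1) = 0.6795.
Step k = 2:
  phi_22 = [rho(2) - phi_11 rho(1)] / [1 - phi_11 rho(1)] = [0.6417 - (0.6795)(0.6795)] / [1 - (0.6795)(0.6795)]
         = 0.17997975 / 0.53827975 = 0.334361.
  Update: phi_21 = phi_11 - phi_22 phi_11 = 0.6795 - (0.334361)(0.6795) = 0.452302.
Step k = 3:
  phi_33 = [rho(3) - phi_21 rho(2) - phi_22 rho(1)] / [1 - phi_21 rho(1) - phi_22 rho(2)]
    numerator   = 0.6594 - (0.452302)(0.6417) - (0.334361)(0.6795) = 0.1419597
    denominator = 1 - (0.452302)(0.6795) - (0.334361)(0.6417) = 0.47810154
  phi_33 = 0.1419597 / 0.47810154 = 0.2969.
Therefore phi_{33} = 0.2969.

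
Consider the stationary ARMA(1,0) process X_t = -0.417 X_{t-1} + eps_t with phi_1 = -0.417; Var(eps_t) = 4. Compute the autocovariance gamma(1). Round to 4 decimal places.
\gamma(1) = -2.0191

Multiply the model equation by X_{t-k} and take expectations. With theta_0 = psi_0 = 1 and psi_j the MA(infinity) weights, this gives
  gamma(k) - sum_i phi_i gamma(k-i) = c_k,
  c_k = sigma^2 * sum_{j=k..q} theta_j psi_{j-k}   (c_k = 0 for k > q),
using gamma(-m) = gamma(m).
Pure AR (q = 0): c_0 = sigma^2 = 4, c_k = 0 for k >= 1.
Equations for k = 0 and k = 1 (AR order 1):
  gamma(0) = phi_1 gamma(1) + c_0
  gamma(1) = phi_1 gamma(0) + c_1
Substituting the second into the first: gamma(0) (1 - phi_1^2) = c_0 + phi_1 c_1, so
  gamma(0) = c_0 / (1 - phi_1^2) = 4 / (1 - (-0.417)^2) = 4 / 0.826111 = 4.841964.
  gamma(1) = phi_1 gamma(0) = (-0.417)(4.841964) = -2.019099.
Therefore gamma(1) = -2.0191 (to 4 decimal places).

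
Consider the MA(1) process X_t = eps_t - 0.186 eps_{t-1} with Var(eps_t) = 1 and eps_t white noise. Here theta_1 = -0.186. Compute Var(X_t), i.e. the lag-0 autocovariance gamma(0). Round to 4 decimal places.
\gamma(0) = 1.0346

For an MA(q) process X_t = eps_t + sum_i theta_i eps_{t-i} with
Var(eps_t) = sigma^2, the variance is
  gamma(0) = sigma^2 * (1 + sum_i theta_i^2).
  sum_i theta_i^2 = (-0.186)^2 = 0.034596.
  gamma(0) = 1 * (1 + 0.034596) = 1 * 1.034596 = 1.034596, which rounds to 1.0346.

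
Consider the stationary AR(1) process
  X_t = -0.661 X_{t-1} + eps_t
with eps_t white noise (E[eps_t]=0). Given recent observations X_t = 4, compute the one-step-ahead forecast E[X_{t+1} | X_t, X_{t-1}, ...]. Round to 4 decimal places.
E[X_{t+1} \mid \mathcal F_t] = -2.6440

For an AR(p) model X_t = c + sum_i phi_i X_{t-i} + eps_t, the
one-step-ahead conditional mean is
  E[X_{t+1} | X_t, ...] = c + sum_i phi_i X_{t+1-i}.
Substitute known values:
  E[X_{t+1} | ...] = (-0.661) * (4)
                   = -2.6440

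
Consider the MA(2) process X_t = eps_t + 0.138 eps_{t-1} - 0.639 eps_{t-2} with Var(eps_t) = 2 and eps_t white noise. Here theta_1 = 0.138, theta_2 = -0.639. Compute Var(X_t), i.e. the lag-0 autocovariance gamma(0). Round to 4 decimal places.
\gamma(0) = 2.8547

For an MA(q) process X_t = eps_t + sum_i theta_i eps_{t-i} with
Var(eps_t) = sigma^2, the variance is
  gamma(0) = sigma^2 * (1 + sum_i theta_i^2).
  sum_i theta_i^2 = (0.138)^2 + (-0.639)^2 = 0.019044 + 0.408321 = 0.427365.
  gamma(0) = 2 * (1 + 0.427365) = 2 * 1.427365 = 2.85473, which rounds to 2.8547.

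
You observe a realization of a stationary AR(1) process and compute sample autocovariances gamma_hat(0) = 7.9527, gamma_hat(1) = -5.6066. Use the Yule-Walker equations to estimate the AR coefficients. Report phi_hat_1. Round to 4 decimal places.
\hat\phi_{1} = -0.7050

The Yule-Walker equations for an AR(p) process read, in matrix form,
  Gamma_p phi = r_p,   with   (Gamma_p)_{ij} = gamma(|i - j|),
                       (r_p)_i = gamma(i),   i,j = 1..p.
Substitute the sample gammas (Toeplitz matrix and right-hand side of size 1):
  Gamma_p = [[7.9527]]
  r_p     = [-5.6066]
With p = 1 this is the single equation gamma(0) phi_1 = gamma(1):
  phi_hat_1 = gamma(1) / gamma(0) = -5.6066 / 7.9527 = -0.7050.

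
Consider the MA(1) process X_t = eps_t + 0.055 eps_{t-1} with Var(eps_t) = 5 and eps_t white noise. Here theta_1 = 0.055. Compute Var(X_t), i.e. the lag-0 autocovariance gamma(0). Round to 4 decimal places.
\gamma(0) = 5.0151

For an MA(q) process X_t = eps_t + sum_i theta_i eps_{t-i} with
Var(eps_t) = sigma^2, the variance is
  gamma(0) = sigma^2 * (1 + sum_i theta_i^2).
  sum_i theta_i^2 = (0.055)^2 = 0.003025.
  gamma(0) = 5 * (1 + 0.003025) = 5 * 1.003025 = 5.015125, which rounds to 5.0151.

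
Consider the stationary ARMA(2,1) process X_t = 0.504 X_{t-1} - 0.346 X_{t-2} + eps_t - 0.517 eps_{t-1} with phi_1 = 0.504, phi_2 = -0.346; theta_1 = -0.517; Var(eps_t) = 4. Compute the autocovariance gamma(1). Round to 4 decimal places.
\gamma(1) = 0.2053

Multiply the model equation by X_{t-k} and take expectations. With theta_0 = psi_0 = 1 and psi_j the MA(infinity) weights, this gives
  gamma(k) - sum_i phi_i gamma(k-i) = c_k,
  c_k = sigma^2 * sum_{j=k..q} theta_j psi_{j-k}   (c_k = 0 for k > q),
using gamma(-m) = gamma(m).
psi-weights needed (psi_j = theta_j + sum_i phi_i psi_{j-i}):
  psi_1 = theta_1 + phi_1 = -0.517 + (0.504) = -0.013
Right-hand sides:
  c_0 = sigma^2 (1 + theta_1 psi_1) = 4 * (1 + (-0.517)(-0.013)) = 4 * 1.006721 = 4.026884
  c_1 = sigma^2 theta_1 = 4 * (-0.517) = -2.068
  c_2 = 0
Equations for k = 0, 1, 2 (AR order 2, c_2 = 0):
  (E0) gamma(0) = phi_1 gamma(1) + phi_2 gamma(2) + c_0
  (E1) gamma(1) = phi_1 gamma(0) + phi_2 gamma(1) + c_1
  (E2) gamma(2) = phi_1 gamma(1) + phi_2 gamma(0)
From (E1): gamma(1) = A gamma(0) + B with
  A = phi_1 / (1 - phi_2) = 0.504 / 1.346 = 0.374443,   B = c_1 / (1 - phi_2) = -2.068 / 1.346 = -1.536404.
Insert (E2) into (E0): gamma(0) (1 - phi_2^2) = phi_1 (1 + phi_2) gamma(1) + c_0.
  phi_1 (1 + phi_2) = (0.504)(0.654) = 0.329616,   1 - phi_2^2 = 0.880284.
Replace gamma(1) by A gamma(0) + B and collect gamma(0):
  gamma(0) [0.880284 - (0.329616)(0.374443)] = (0.329616)(-1.536404) + 4.026884
  gamma(0) * 0.756862 = 3.520461
  gamma(0) = 3.520461 / 0.756862 = 4.651392.
  gamma(1) = A gamma(0) + B = (0.374443)(4.651392) + (-1.536404) = 0.205276.
Therefore gamma(1) = 0.2053 (to 4 decimal places).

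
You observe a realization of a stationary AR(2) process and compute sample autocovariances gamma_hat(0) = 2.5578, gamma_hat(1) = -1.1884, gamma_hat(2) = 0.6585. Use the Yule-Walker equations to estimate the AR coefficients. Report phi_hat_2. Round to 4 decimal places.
\hat\phi_{2} = 0.0530

The Yule-Walker equations for an AR(p) process read, in matrix form,
  Gamma_p phi = r_p,   with   (Gamma_p)_{ij} = gamma(|i - j|),
                       (r_p)_i = gamma(i),   i,j = 1..p.
Substitute the sample gammas (Toeplitz matrix and right-hand side of size 2):
  Gamma_p = [[2.5578, -1.1884], [-1.1884, 2.5578]]
  r_p     = [-1.1884, 0.6585]
Written out:
  2.5578 phi_1 - 1.1884 phi_2 = -1.1884
  -1.1884 phi_1 + 2.5578 phi_2 = 0.6585
Solve by Cramer's rule:
  det = gamma(0)^2 - gamma(1)^2 = (2.5578)^2 - (-1.1884)^2 = 6.54234084 - 1.41229456 = 5.13004628
  phi_hat_1 = [gamma(1) gamma(0) - gamma(1) gamma(2)] / det = [(-1.1884)(2.5578) - (-1.1884)(0.6585)] / 5.13004628 = -2.25712812 / 5.13004628 = -0.44
  phi_hat_2 = [gamma(0) gamma(2) - gamma(1)^2] / det = [(2.5578)(0.6585) - (-1.1884)^2] / 5.13004628 = 0.27201674 / 5.13004628 = 0.053
So phi_hat = [-0.4400, 0.0530].
Therefore phi_hat_2 = 0.0530.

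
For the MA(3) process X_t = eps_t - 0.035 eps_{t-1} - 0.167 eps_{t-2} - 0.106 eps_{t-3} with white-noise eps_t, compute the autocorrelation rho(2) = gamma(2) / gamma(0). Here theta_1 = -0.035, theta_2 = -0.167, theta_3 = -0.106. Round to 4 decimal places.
\rho(2) = -0.1570

For an MA(q) process with theta_0 = 1, the autocovariance is
  gamma(k) = sigma^2 * sum_{i=0..q-k} theta_i * theta_{i+k},
and rho(k) = gamma(k) / gamma(0). Sigma^2 cancels.
  numerator   = (1)*(-0.167) + (-0.035)*(-0.106) = -0.16329.
  denominator = (1)^2 + (-0.035)^2 + (-0.167)^2 + (-0.106)^2 = 1.04035.
  rho(2) = -0.16329 / 1.04035 = -0.1570.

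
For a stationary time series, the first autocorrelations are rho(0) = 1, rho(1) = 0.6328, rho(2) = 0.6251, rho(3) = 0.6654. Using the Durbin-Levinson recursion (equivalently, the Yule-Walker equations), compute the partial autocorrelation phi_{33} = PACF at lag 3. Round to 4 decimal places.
\phi_{33} = 0.3511

The PACF at lag k is phi_{kk}, the last component of the solution
to the Yule-Walker system G_k phi = r_k where
  (G_k)_{ij} = rho(|i - j|), (r_k)_i = rho(i), i,j = 1..k.
Equivalently, Durbin-Levinson gives phi_{kk} iteratively:
  phi_{11} = rho(1)
  phi_{kk} = [rho(k) - sum_{j=1..k-1} phi_{k-1,j} rho(k-j)]
            / [1 - sum_{j=1..k-1} phi_{k-1,j} rho(j)],
  phi_{k,j} = phi_{k-1,j} - phi_{kk} phi_{k-1,k-j},  j = 1..k-1.
Step k = 1:
  phi_11 = rho(1) = 0.6328.
Step k = 2:
  phi_22 = [rho(2) - phi_11 rho(1)] / [1 - phi_11 rho(1)] = [0.6251 - (0.6328)(0.6328)] / [1 - (0.6328)(0.6328)]
         = 0.22466416 / 0.59956416 = 0.374712.
  Update: phi_21 = phi_11 - phi_22 phi_11 = 0.6328 - (0.374712)(0.6328) = 0.395682.
Step k = 3:
  phi_33 = [rho(3) - phi_21 rho(2) - phi_22 rho(1)] / [1 - phi_21 rho(1) - phi_22 rho(2)]
    numerator   = 0.6654 - (0.395682)(0.6251) - (0.374712)(0.6328) = 0.18094117
    denominator = 1 - (0.395682)(0.6328) - (0.374712)(0.6251) = 0.5153797
  phi_33 = 0.18094117 / 0.5153797 = 0.3511.
Therefore phi_{33} = 0.3511.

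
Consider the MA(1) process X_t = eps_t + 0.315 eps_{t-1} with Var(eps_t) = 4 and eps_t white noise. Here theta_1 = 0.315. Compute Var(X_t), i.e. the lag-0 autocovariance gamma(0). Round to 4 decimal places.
\gamma(0) = 4.3969

For an MA(q) process X_t = eps_t + sum_i theta_i eps_{t-i} with
Var(eps_t) = sigma^2, the variance is
  gamma(0) = sigma^2 * (1 + sum_i theta_i^2).
  sum_i theta_i^2 = (0.315)^2 = 0.099225.
  gamma(0) = 4 * (1 + 0.099225) = 4 * 1.099225 = 4.3969.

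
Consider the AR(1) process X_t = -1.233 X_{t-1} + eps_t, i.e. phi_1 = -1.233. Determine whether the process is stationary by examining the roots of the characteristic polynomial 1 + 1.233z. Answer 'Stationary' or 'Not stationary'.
\text{Not stationary}

The AR(p) characteristic polynomial is P(z) = 1 + 1.233z.
Stationarity requires all roots to lie outside the unit circle, i.e. |z| > 1 for every root.
This is linear in z: 1 + (1.233) z = 0  =>  z = -1/(1.233) = -0.81103,  |z| = 0.81103.
Moduli of all roots: 0.8110.
All moduli strictly greater than 1? No.
Verdict: Not stationary.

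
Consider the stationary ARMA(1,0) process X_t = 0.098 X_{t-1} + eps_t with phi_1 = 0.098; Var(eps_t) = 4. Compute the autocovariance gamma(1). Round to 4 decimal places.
\gamma(1) = 0.3958

Multiply the model equation by X_{t-k} and take expectations. With theta_0 = psi_0 = 1 and psi_j the MA(infinity) weights, this gives
  gamma(k) - sum_i phi_i gamma(k-i) = c_k,
  c_k = sigma^2 * sum_{j=k..q} theta_j psi_{j-k}   (c_k = 0 for k > q),
using gamma(-m) = gamma(m).
Pure AR (q = 0): c_0 = sigma^2 = 4, c_k = 0 for k >= 1.
Equations for k = 0 and k = 1 (AR order 1):
  gamma(0) = phi_1 gamma(1) + c_0
  gamma(1) = phi_1 gamma(0) + c_1
Substituting the second into the first: gamma(0) (1 - phi_1^2) = c_0 + phi_1 c_1, so
  gamma(0) = c_0 / (1 - phi_1^2) = 4 / (1 - (0.098)^2) = 4 / 0.990396 = 4.038789.
  gamma(1) = phi_1 gamma(0) = (0.098)(4.038789) = 0.395801.
Therefore gamma(1) = 0.3958 (to 4 decimal places).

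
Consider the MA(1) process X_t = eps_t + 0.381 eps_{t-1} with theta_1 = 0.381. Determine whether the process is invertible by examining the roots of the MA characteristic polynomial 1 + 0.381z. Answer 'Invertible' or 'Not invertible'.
\text{Invertible}

The MA(q) characteristic polynomial is P(z) = 1 + 0.381z.
Invertibility requires all roots to lie outside the unit circle, i.e. |z| > 1 for every root.
This is linear in z: 1 + (0.381) z = 0  =>  z = -1/(0.381) = -2.624672,  |z| = 2.624672.
Moduli of all roots: 2.6247.
All moduli strictly greater than 1? Yes.
Verdict: Invertible.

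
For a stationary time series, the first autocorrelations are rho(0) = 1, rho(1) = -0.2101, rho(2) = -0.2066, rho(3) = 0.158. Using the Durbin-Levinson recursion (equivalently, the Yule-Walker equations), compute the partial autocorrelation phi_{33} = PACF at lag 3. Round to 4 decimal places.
\phi_{33} = 0.0540

The PACF at lag k is phi_{kk}, the last component of the solution
to the Yule-Walker system G_k phi = r_k where
  (G_k)_{ij} = rho(|i - j|), (r_k)_i = rho(i), i,j = 1..k.
Equivalently, Durbin-Levinson gives phi_{kk} iteratively:
  phi_{11} = rho(1)
  phi_{kk} = [rho(k) - sum_{j=1..k-1} phi_{k-1,j} rho(k-j)]
            / [1 - sum_{j=1..k-1} phi_{k-1,j} rho(j)],
  phi_{k,j} = phi_{k-1,j} - phi_{kk} phi_{k-1,k-j},  j = 1..k-1.
Step k = 1:
  phi_11 = rho(1) = -0.2101.
Step k = 2:
  phi_22 = [rho(2) - phi_11 rho(1)] / [1 - phi_11 rho(1)] = [-0.2066 - (-0.2101)(-0.2101)] / [1 - (-0.2101)(-0.2101)]
         = -0.25074201 / 0.95585799 = -0.262321.
  Update: phi_21 = phi_11 - phi_22 phi_11 = -0.2101 - (-0.262321)(-0.2101) = -0.265214.
Step k = 3:
  phi_33 = [rho(3) - phi_21 rho(2) - phi_22 rho(1)] / [1 - phi_21 rho(1) - phi_22 rho(2)]
    numerator   = 0.158 - (-0.265214)(-0.2066) - (-0.262321)(-0.2101) = 0.04809312
    denominator = 1 - (-0.265214)(-0.2101) - (-0.262321)(-0.2066) = 0.89008299
  phi_33 = 0.04809312 / 0.89008299 = 0.054.
Therefore phi_{33} = 0.0540.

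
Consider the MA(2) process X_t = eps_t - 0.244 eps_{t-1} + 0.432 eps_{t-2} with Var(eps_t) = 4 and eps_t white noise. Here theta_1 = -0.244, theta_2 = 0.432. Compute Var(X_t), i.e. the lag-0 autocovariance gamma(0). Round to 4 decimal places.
\gamma(0) = 4.9846

For an MA(q) process X_t = eps_t + sum_i theta_i eps_{t-i} with
Var(eps_t) = sigma^2, the variance is
  gamma(0) = sigma^2 * (1 + sum_i theta_i^2).
  sum_i theta_i^2 = (-0.244)^2 + (0.432)^2 = 0.059536 + 0.186624 = 0.24616.
  gamma(0) = 4 * (1 + 0.24616) = 4 * 1.24616 = 4.98464, which rounds to 4.9846.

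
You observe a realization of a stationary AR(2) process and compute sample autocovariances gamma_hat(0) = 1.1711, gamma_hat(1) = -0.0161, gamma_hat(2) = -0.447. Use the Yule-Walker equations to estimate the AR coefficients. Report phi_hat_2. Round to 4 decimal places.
\hat\phi_{2} = -0.3820

The Yule-Walker equations for an AR(p) process read, in matrix form,
  Gamma_p phi = r_p,   with   (Gamma_p)_{ij} = gamma(|i - j|),
                       (r_p)_i = gamma(i),   i,j = 1..p.
Substitute the sample gammas (Toeplitz matrix and right-hand side of size 2):
  Gamma_p = [[1.1711, -0.0161], [-0.0161, 1.1711]]
  r_p     = [-0.0161, -0.447]
Written out:
  1.1711 phi_1 - 0.0161 phi_2 = -0.0161
  -0.0161 phi_1 + 1.1711 phi_2 = -0.447
Solve by Cramer's rule:
  det = gamma(0)^2 - gamma(1)^2 = (1.1711)^2 - (-0.0161)^2 = 1.37147521 - 0.00025921 = 1.371216
  phi_hat_1 = [gamma(1) gamma(0) - gamma(1) gamma(2)] / det = [(-0.0161)(1.1711) - (-0.0161)(-0.447)] / 1.371216 = -0.02605141 / 1.371216 = -0.019
  phi_hat_2 = [gamma(0) gamma(2) - gamma(1)^2] / det = [(1.1711)(-0.447) - (-0.0161)^2] / 1.371216 = -0.52374091 / 1.371216 = -0.382
So phi_hat = [-0.0190, -0.3820].
Therefore phi_hat_2 = -0.3820.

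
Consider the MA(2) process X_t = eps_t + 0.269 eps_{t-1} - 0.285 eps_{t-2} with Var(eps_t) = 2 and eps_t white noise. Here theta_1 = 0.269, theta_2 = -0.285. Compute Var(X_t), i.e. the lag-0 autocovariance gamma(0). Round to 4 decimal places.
\gamma(0) = 2.3072

For an MA(q) process X_t = eps_t + sum_i theta_i eps_{t-i} with
Var(eps_t) = sigma^2, the variance is
  gamma(0) = sigma^2 * (1 + sum_i theta_i^2).
  sum_i theta_i^2 = (0.269)^2 + (-0.285)^2 = 0.072361 + 0.081225 = 0.153586.
  gamma(0) = 2 * (1 + 0.153586) = 2 * 1.153586 = 2.307172, which rounds to 2.3072.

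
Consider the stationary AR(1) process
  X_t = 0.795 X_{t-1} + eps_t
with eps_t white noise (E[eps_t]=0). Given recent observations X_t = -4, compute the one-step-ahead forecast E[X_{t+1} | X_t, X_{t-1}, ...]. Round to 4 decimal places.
E[X_{t+1} \mid \mathcal F_t] = -3.1800

For an AR(p) model X_t = c + sum_i phi_i X_{t-i} + eps_t, the
one-step-ahead conditional mean is
  E[X_{t+1} | X_t, ...] = c + sum_i phi_i X_{t+1-i}.
Substitute known values:
  E[X_{t+1} | ...] = (0.795) * (-4)
                   = -3.1800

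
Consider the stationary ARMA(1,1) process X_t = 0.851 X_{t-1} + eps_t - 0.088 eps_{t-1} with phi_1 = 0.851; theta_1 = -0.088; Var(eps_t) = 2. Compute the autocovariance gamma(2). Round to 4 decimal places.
\gamma(2) = 4.3560

Multiply the model equation by X_{t-k} and take expectations. With theta_0 = psi_0 = 1 and psi_j the MA(infinity) weights, this gives
  gamma(k) - sum_i phi_i gamma(k-i) = c_k,
  c_k = sigma^2 * sum_{j=k..q} theta_j psi_{j-k}   (c_k = 0 for k > q),
using gamma(-m) = gamma(m).
psi-weights needed (psi_j = theta_j + sum_i phi_i psi_{j-i}):
  psi_1 = theta_1 + phi_1 = -0.088 + (0.851) = 0.763
Right-hand sides:
  c_0 = sigma^2 (1 + theta_1 psi_1) = 2 * (1 + (-0.088)(0.763)) = 2 * 0.932856 = 1.865712
  c_1 = sigma^2 theta_1 = 2 * (-0.088) = -0.176
  c_2 = 0
Equations for k = 0 and k = 1 (AR order 1):
  gamma(0) = phi_1 gamma(1) + c_0
  gamma(1) = phi_1 gamma(0) + c_1
Substituting the second into the first: gamma(0) (1 - phi_1^2) = c_0 + phi_1 c_1, so
  gamma(0) = (c_0 + phi_1 c_1) / (1 - phi_1^2) = (1.865712 + (0.851)(-0.176)) / (1 - (0.851)^2) = 1.715936 / 0.275799 = 6.22169.
  gamma(1) = phi_1 gamma(0) + c_1 = (0.851)(6.22169) + (-0.176) = 5.118659.
For k = 2 (> q): gamma(2) = phi_1 gamma(1) = (0.851)(5.118659) = 4.355978.
Therefore gamma(2) = 4.3560 (to 4 decimal places).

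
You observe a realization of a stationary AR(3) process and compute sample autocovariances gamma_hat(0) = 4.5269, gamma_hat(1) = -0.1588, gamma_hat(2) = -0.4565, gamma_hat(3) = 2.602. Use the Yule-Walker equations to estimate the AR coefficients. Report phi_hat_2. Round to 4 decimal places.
\hat\phi_{2} = -0.0800

The Yule-Walker equations for an AR(p) process read, in matrix form,
  Gamma_p phi = r_p,   with   (Gamma_p)_{ij} = gamma(|i - j|),
                       (r_p)_i = gamma(i),   i,j = 1..p.
Substitute the sample gammas (Toeplitz matrix and right-hand side of size 3):
  Gamma_p = [[4.5269, -0.1588, -0.4565], [-0.1588, 4.5269, -0.1588], [-0.4565, -0.1588, 4.5269]]
  r_p     = [-0.1588, -0.4565, 2.602]
Written out (R1..R3):
  (R1) 4.5269 phi_1 - 0.1588 phi_2 - 0.4565 phi_3 = -0.1588
  (R2) -0.1588 phi_1 + 4.5269 phi_2 - 0.1588 phi_3 = -0.4565
  (R3) -0.4565 phi_1 - 0.1588 phi_2 + 4.5269 phi_3 = 2.602
Gaussian elimination:
  R2 <- R2 - (-0.1588/4.5269) R1 = R2 - (-0.035079) R1:  4.521329 phi_2 - 0.174814 phi_3 = -0.462071
  R3 <- R3 - (-0.4565/4.5269) R1 = R3 - (-0.100842) R1:  -0.174814 phi_2 + 4.480866 phi_3 = 2.585986
  R3 <- R3 - (-0.174814/4.521329) R2 = R3 - (-0.038664) R2:  4.474107 phi_3 = 2.568121
Back-substitution:
  phi_hat_3 = 2.568121 / 4.474107 = 0.573996
  phi_hat_2 = (-0.462071 - (-0.174814)(0.573996)) / 4.521329 = -0.080005
  phi_hat_1 = (-0.1588 - (-0.1588)(-0.080005) - (-0.4565)(0.573996)) / 4.5269 = 0.019997
So phi_hat = [0.0200, -0.0800, 0.5740].
Therefore phi_hat_2 = -0.0800.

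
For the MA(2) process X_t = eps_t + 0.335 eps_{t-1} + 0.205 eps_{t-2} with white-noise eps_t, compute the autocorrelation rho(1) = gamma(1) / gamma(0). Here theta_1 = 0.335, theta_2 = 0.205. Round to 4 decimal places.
\rho(1) = 0.3497

For an MA(q) process with theta_0 = 1, the autocovariance is
  gamma(k) = sigma^2 * sum_{i=0..q-k} theta_i * theta_{i+k},
and rho(k) = gamma(k) / gamma(0). Sigma^2 cancels.
  numerator   = (1)*(0.335) + (0.335)*(0.205) = 0.403675.
  denominator = (1)^2 + (0.335)^2 + (0.205)^2 = 1.15425.
  rho(1) = 0.403675 / 1.15425 = 0.3497.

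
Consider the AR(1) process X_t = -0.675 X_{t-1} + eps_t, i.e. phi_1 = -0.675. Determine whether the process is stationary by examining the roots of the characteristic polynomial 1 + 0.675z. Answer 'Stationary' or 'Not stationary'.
\text{Stationary}

The AR(p) characteristic polynomial is P(z) = 1 + 0.675z.
Stationarity requires all roots to lie outside the unit circle, i.e. |z| > 1 for every root.
This is linear in z: 1 + (0.675) z = 0  =>  z = -1/(0.675) = -1.481481,  |z| = 1.481481.
Moduli of all roots: 1.4815.
All moduli strictly greater than 1? Yes.
Verdict: Stationary.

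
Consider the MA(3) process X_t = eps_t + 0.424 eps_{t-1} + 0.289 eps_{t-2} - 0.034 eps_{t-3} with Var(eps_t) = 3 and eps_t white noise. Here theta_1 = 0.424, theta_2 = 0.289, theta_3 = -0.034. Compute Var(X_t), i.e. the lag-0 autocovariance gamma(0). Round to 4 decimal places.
\gamma(0) = 3.7934

For an MA(q) process X_t = eps_t + sum_i theta_i eps_{t-i} with
Var(eps_t) = sigma^2, the variance is
  gamma(0) = sigma^2 * (1 + sum_i theta_i^2).
  sum_i theta_i^2 = (0.424)^2 + (0.289)^2 + (-0.034)^2 = 0.179776 + 0.083521 + 0.001156 = 0.264453.
  gamma(0) = 3 * (1 + 0.264453) = 3 * 1.264453 = 3.793359, which rounds to 3.7934.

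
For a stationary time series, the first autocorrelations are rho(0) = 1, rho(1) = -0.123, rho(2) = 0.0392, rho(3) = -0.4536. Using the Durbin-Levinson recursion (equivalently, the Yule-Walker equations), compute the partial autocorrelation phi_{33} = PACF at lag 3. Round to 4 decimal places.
\phi_{33} = -0.4530

The PACF at lag k is phi_{kk}, the last component of the solution
to the Yule-Walker system G_k phi = r_k where
  (G_k)_{ij} = rho(|i - j|), (r_k)_i = rho(i), i,j = 1..k.
Equivalently, Durbin-Levinson gives phi_{kk} iteratively:
  phi_{11} = rho(1)
  phi_{kk} = [rho(k) - sum_{j=1..k-1} phi_{k-1,j} rho(k-j)]
            / [1 - sum_{j=1..k-1} phi_{k-1,j} rho(j)],
  phi_{k,j} = phi_{k-1,j} - phi_{kk} phi_{k-1,k-j},  j = 1..k-1.
Step k = 1:
  phi_11 = rho(1) = -0.123.
Step k = 2:
  phi_22 = [rho(2) - phi_11 rho(1)] / [1 - phi_11 rho(1)] = [0.0392 - (-0.123)(-0.123)] / [1 - (-0.123)(-0.123)]
         = 0.024071 / 0.984871 = 0.024441.
  Update: phi_21 = phi_11 - phi_22 phi_11 = -0.123 - (0.024441)(-0.123) = -0.119994.
Step k = 3:
  phi_33 = [rho(3) - phi_21 rho(2) - phi_22 rho(1)] / [1 - phi_21 rho(1) - phi_22 rho(2)]
    numerator   = -0.4536 - (-0.119994)(0.0392) - (0.024441)(-0.123) = -0.44589003
    denominator = 1 - (-0.119994)(-0.123) - (0.024441)(0.0392) = 0.98428269
  phi_33 = -0.44589003 / 0.98428269 = -0.453.
Therefore phi_{33} = -0.4530.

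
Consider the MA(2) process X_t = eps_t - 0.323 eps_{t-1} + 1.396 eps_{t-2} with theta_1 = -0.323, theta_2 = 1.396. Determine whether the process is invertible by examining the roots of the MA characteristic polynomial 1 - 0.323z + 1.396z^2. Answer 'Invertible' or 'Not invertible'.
\text{Not invertible}

The MA(q) characteristic polynomial is P(z) = 1 - 0.323z + 1.396z^2.
Invertibility requires all roots to lie outside the unit circle, i.e. |z| > 1 for every root.
Set 1 + (-0.323) z + (1.396) z^2 = 0, i.e. a z^2 + b z + c = 0 with a = 1.396, b = -0.323, c = 1.
Discriminant D = b^2 - 4ac = (-0.323)^2 - 4*(1.396)*1 = 0.104329 - (5.584) = -5.479671.
D < 0, so the roots are the complex-conjugate pair z = (-b +/- i sqrt(-D)) / (2a) = 0.1157 +/- 0.8384i.
For a conjugate pair |z|^2 = z * conj(z) = (product of roots) = c/a = 1/(1.396) = 0.716332, so |z| = sqrt(0.716332) = 0.8464 for both roots.
Moduli of all roots: 0.8464, 0.8464.
All moduli strictly greater than 1? No.
Verdict: Not invertible.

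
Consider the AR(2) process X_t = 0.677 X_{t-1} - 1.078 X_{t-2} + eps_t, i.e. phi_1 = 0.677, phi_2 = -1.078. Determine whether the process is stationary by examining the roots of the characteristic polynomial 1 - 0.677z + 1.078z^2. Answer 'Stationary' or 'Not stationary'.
\text{Not stationary}

The AR(p) characteristic polynomial is P(z) = 1 - 0.677z + 1.078z^2.
Stationarity requires all roots to lie outside the unit circle, i.e. |z| > 1 for every root.
Set 1 + (-0.677) z + (1.078) z^2 = 0, i.e. a z^2 + b z + c = 0 with a = 1.078, b = -0.677, c = 1.
Discriminant D = b^2 - 4ac = (-0.677)^2 - 4*(1.078)*1 = 0.458329 - (4.312) = -3.853671.
D < 0, so the roots are the complex-conjugate pair z = (-b +/- i sqrt(-D)) / (2a) = 0.314 +/- 0.9105i.
For a conjugate pair |z|^2 = z * conj(z) = (product of roots) = c/a = 1/(1.078) = 0.927644, so |z| = sqrt(0.927644) = 0.9631 for both roots.
Moduli of all roots: 0.9631, 0.9631.
All moduli strictly greater than 1? No.
Verdict: Not stationary.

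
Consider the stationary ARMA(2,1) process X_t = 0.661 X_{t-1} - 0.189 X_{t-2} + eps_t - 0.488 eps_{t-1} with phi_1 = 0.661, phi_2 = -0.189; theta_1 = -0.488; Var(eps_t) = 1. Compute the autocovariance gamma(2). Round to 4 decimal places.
\gamma(2) = -0.0850

Multiply the model equation by X_{t-k} and take expectations. With theta_0 = psi_0 = 1 and psi_j the MA(infinity) weights, this gives
  gamma(k) - sum_i phi_i gamma(k-i) = c_k,
  c_k = sigma^2 * sum_{j=k..q} theta_j psi_{j-k}   (c_k = 0 for k > q),
using gamma(-m) = gamma(m).
psi-weights needed (psi_j = theta_j + sum_i phi_i psi_{j-i}):
  psi_1 = theta_1 + phi_1 = -0.488 + (0.661) = 0.173
Right-hand sides:
  c_0 = sigma^2 (1 + theta_1 psi_1) = 1 * (1 + (-0.488)(0.173)) = 1 * 0.915576 = 0.915576
  c_1 = sigma^2 theta_1 = 1 * (-0.488) = -0.488
  c_2 = 0
Equations for k = 0, 1, 2 (AR order 2, c_2 = 0):
  (E0) gamma(0) = phi_1 gamma(1) + phi_2 gamma(2) + c_0
  (E1) gamma(1) = phi_1 gamma(0) + phi_2 gamma(1) + c_1
  (E2) gamma(2) = phi_1 gamma(1) + phi_2 gamma(0)
From (E1): gamma(1) = A gamma(0) + B with
  A = phi_1 / (1 - phi_2) = 0.661 / 1.189 = 0.555929,   B = c_1 / (1 - phi_2) = -0.488 / 1.189 = -0.410429.
Insert (E2) into (E0): gamma(0) (1 - phi_2^2) = phi_1 (1 + phi_2) gamma(1) + c_0.
  phi_1 (1 + phi_2) = (0.661)(0.811) = 0.536071,   1 - phi_2^2 = 0.964279.
Replace gamma(1) by A gamma(0) + B and collect gamma(0):
  gamma(0) [0.964279 - (0.536071)(0.555929)] = (0.536071)(-0.410429) + 0.915576
  gamma(0) * 0.666261 = 0.695557
  gamma(0) = 0.695557 / 0.666261 = 1.04397.
  gamma(1) = A gamma(0) + B = (0.555929)(1.04397) + (-0.410429) = 0.169945.
  gamma(2) = phi_1 gamma(1) + phi_2 gamma(0) = (0.661)(0.169945) + (-0.189)(1.04397) = -0.084977.
Therefore gamma(2) = -0.0850 (to 4 decimal places).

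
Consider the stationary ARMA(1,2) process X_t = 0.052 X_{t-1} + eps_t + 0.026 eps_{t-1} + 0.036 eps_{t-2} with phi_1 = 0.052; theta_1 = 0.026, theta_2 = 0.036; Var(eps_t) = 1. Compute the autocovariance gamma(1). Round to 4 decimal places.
\gamma(1) = 0.0812

Multiply the model equation by X_{t-k} and take expectations. With theta_0 = psi_0 = 1 and psi_j the MA(infinity) weights, this gives
  gamma(k) - sum_i phi_i gamma(k-i) = c_k,
  c_k = sigma^2 * sum_{j=k..q} theta_j psi_{j-k}   (c_k = 0 for k > q),
using gamma(-m) = gamma(m).
psi-weights needed (psi_j = theta_j + sum_i phi_i psi_{j-i}):
  psi_1 = theta_1 + phi_1 = 0.026 + (0.052) = 0.078
  psi_2 = theta_2 + phi_1 psi_1 = 0.036 + (0.052)(0.078) = 0.040056
Right-hand sides:
  c_0 = sigma^2 (1 + theta_1 psi_1 + theta_2 psi_2) = 1 * (1 + (0.026)(0.078) + (0.036)(0.040056)) = 1 * 1.00347 = 1.00347
  c_1 = sigma^2 (theta_1 + theta_2 psi_1) = 1 * (0.026 + (0.036)(0.078)) = 0.028808
  c_2 = sigma^2 theta_2 = 1 * (0.036) = 0.036
Equations for k = 0 and k = 1 (AR order 1):
  gamma(0) = phi_1 gamma(1) + c_0
  gamma(1) = phi_1 gamma(0) + c_1
Substituting the second into the first: gamma(0) (1 - phi_1^2) = c_0 + phi_1 c_1, so
  gamma(0) = (c_0 + phi_1 c_1) / (1 - phi_1^2) = (1.00347 + (0.052)(0.028808)) / (1 - (0.052)^2) = 1.004968 / 0.997296 = 1.007693.
  gamma(1) = phi_1 gamma(0) + c_1 = (0.052)(1.007693) + (0.028808) = 0.081208.
Therefore gamma(1) = 0.0812 (to 4 decimal places).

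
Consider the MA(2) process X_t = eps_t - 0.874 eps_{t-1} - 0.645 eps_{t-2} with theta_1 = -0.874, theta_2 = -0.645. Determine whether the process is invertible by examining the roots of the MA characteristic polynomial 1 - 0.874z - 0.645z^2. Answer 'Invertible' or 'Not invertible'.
\text{Not invertible}

The MA(q) characteristic polynomial is P(z) = 1 - 0.874z - 0.645z^2.
Invertibility requires all roots to lie outside the unit circle, i.e. |z| > 1 for every root.
Set 1 + (-0.874) z + (-0.645) z^2 = 0, i.e. a z^2 + b z + c = 0 with a = -0.645, b = -0.874, c = 1.
Discriminant D = b^2 - 4ac = (-0.874)^2 - 4*(-0.645)*1 = 0.763876 - (-2.58) = 3.343876.
D >= 0, so the roots are real: z = (-b +/- sqrt(D)) / (2a) = (0.874 +/- 1.828627) / (-1.29).
  z_1 = (0.874 + 1.828627) / (-1.29) = -2.0951,   |z_1| = 2.0951.
  z_2 = (0.874 - 1.828627) / (-1.29) = 0.74,   |z_2| = 0.74.
Moduli of all roots: 2.0951, 0.7400.
All moduli strictly greater than 1? No.
Verdict: Not invertible.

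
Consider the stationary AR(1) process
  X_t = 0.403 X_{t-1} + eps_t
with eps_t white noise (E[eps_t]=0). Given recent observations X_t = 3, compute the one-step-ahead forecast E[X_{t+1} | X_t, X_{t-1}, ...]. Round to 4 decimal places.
E[X_{t+1} \mid \mathcal F_t] = 1.2090

For an AR(p) model X_t = c + sum_i phi_i X_{t-i} + eps_t, the
one-step-ahead conditional mean is
  E[X_{t+1} | X_t, ...] = c + sum_i phi_i X_{t+1-i}.
Substitute known values:
  E[X_{t+1} | ...] = (0.403) * (3)
                   = 1.2090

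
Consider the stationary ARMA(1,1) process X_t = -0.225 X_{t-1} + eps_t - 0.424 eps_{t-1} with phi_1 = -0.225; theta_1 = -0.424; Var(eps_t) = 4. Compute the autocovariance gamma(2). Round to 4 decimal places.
\gamma(2) = 0.6739

Multiply the model equation by X_{t-k} and take expectations. With theta_0 = psi_0 = 1 and psi_j the MA(infinity) weights, this gives
  gamma(k) - sum_i phi_i gamma(k-i) = c_k,
  c_k = sigma^2 * sum_{j=k..q} theta_j psi_{j-k}   (c_k = 0 for k > q),
using gamma(-m) = gamma(m).
psi-weights needed (psi_j = theta_j + sum_i phi_i psi_{j-i}):
  psi_1 = theta_1 + phi_1 = -0.424 + (-0.225) = -0.649
Right-hand sides:
  c_0 = sigma^2 (1 + theta_1 psi_1) = 4 * (1 + (-0.424)(-0.649)) = 4 * 1.275176 = 5.100704
  c_1 = sigma^2 theta_1 = 4 * (-0.424) = -1.696
  c_2 = 0
Equations for k = 0 and k = 1 (AR order 1):
  gamma(0) = phi_1 gamma(1) + c_0
  gamma(1) = phi_1 gamma(0) + c_1
Substituting the second into the first: gamma(0) (1 - phi_1^2) = c_0 + phi_1 c_1, so
  gamma(0) = (c_0 + phi_1 c_1) / (1 - phi_1^2) = (5.100704 + (-0.225)(-1.696)) / (1 - (-0.225)^2) = 5.482304 / 0.949375 = 5.774645.
  gamma(1) = phi_1 gamma(0) + c_1 = (-0.225)(5.774645) + (-1.696) = -2.995295.
For k = 2 (> q): gamma(2) = phi_1 gamma(1) = (-0.225)(-2.995295) = 0.673941.
Therefore gamma(2) = 0.6739 (to 4 decimal places).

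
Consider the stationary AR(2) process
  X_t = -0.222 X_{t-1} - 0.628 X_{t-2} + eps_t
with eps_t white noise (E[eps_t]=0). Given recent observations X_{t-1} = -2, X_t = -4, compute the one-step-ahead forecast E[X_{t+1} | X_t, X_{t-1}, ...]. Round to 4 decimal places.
E[X_{t+1} \mid \mathcal F_t] = 2.1440

For an AR(p) model X_t = c + sum_i phi_i X_{t-i} + eps_t, the
one-step-ahead conditional mean is
  E[X_{t+1} | X_t, ...] = c + sum_i phi_i X_{t+1-i}.
Substitute known values:
  E[X_{t+1} | ...] = (-0.222) * (-4) + (-0.628) * (-2)
                   = 2.1440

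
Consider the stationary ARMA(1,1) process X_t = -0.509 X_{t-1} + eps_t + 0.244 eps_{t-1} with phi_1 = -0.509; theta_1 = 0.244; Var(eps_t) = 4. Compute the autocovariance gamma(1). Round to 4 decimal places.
\gamma(1) = -1.2530

Multiply the model equation by X_{t-k} and take expectations. With theta_0 = psi_0 = 1 and psi_j the MA(infinity) weights, this gives
  gamma(k) - sum_i phi_i gamma(k-i) = c_k,
  c_k = sigma^2 * sum_{j=k..q} theta_j psi_{j-k}   (c_k = 0 for k > q),
using gamma(-m) = gamma(m).
psi-weights needed (psi_j = theta_j + sum_i phi_i psi_{j-i}):
  psi_1 = theta_1 + phi_1 = 0.244 + (-0.509) = -0.265
Right-hand sides:
  c_0 = sigma^2 (1 + theta_1 psi_1) = 4 * (1 + (0.244)(-0.265)) = 4 * 0.93534 = 3.74136
  c_1 = sigma^2 theta_1 = 4 * (0.244) = 0.976
  c_2 = 0
Equations for k = 0 and k = 1 (AR order 1):
  gamma(0) = phi_1 gamma(1) + c_0
  gamma(1) = phi_1 gamma(0) + c_1
Substituting the second into the first: gamma(0) (1 - phi_1^2) = c_0 + phi_1 c_1, so
  gamma(0) = (c_0 + phi_1 c_1) / (1 - phi_1^2) = (3.74136 + (-0.509)(0.976)) / (1 - (-0.509)^2) = 3.244576 / 0.740919 = 4.379124.
  gamma(1) = phi_1 gamma(0) + c_1 = (-0.509)(4.379124) + (0.976) = -1.252974.
Therefore gamma(1) = -1.2530 (to 4 decimal places).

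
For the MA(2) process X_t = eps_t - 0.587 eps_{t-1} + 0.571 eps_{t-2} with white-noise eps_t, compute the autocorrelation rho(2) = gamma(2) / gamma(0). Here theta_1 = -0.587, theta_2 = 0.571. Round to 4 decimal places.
\rho(2) = 0.3418

For an MA(q) process with theta_0 = 1, the autocovariance is
  gamma(k) = sigma^2 * sum_{i=0..q-k} theta_i * theta_{i+k},
and rho(k) = gamma(k) / gamma(0). Sigma^2 cancels.
  numerator   = (1)*(0.571) = 0.571.
  denominator = (1)^2 + (-0.587)^2 + (0.571)^2 = 1.67061.
  rho(2) = 0.571 / 1.67061 = 0.3418.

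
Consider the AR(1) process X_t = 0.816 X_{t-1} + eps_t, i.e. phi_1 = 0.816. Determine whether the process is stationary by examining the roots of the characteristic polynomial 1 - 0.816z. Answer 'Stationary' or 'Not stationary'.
\text{Stationary}

The AR(p) characteristic polynomial is P(z) = 1 - 0.816z.
Stationarity requires all roots to lie outside the unit circle, i.e. |z| > 1 for every root.
This is linear in z: 1 + (-0.816) z = 0  =>  z = -1/(-0.816) = 1.22549,  |z| = 1.22549.
Moduli of all roots: 1.2255.
All moduli strictly greater than 1? Yes.
Verdict: Stationary.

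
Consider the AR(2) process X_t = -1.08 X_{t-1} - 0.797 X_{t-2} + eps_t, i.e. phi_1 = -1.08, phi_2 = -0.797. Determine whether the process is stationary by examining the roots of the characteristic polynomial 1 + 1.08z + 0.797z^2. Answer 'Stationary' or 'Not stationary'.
\text{Stationary}

The AR(p) characteristic polynomial is P(z) = 1 + 1.08z + 0.797z^2.
Stationarity requires all roots to lie outside the unit circle, i.e. |z| > 1 for every root.
Set 1 + (1.08) z + (0.797) z^2 = 0, i.e. a z^2 + b z + c = 0 with a = 0.797, b = 1.08, c = 1.
Discriminant D = b^2 - 4ac = (1.08)^2 - 4*(0.797)*1 = 1.1664 - (3.188) = -2.0216.
D < 0, so the roots are the complex-conjugate pair z = (-b +/- i sqrt(-D)) / (2a) = -0.6775 +/- 0.892i.
For a conjugate pair |z|^2 = z * conj(z) = (product of roots) = c/a = 1/(0.797) = 1.254705, so |z| = sqrt(1.254705) = 1.1201 for both roots.
Moduli of all roots: 1.1201, 1.1201.
All moduli strictly greater than 1? Yes.
Verdict: Stationary.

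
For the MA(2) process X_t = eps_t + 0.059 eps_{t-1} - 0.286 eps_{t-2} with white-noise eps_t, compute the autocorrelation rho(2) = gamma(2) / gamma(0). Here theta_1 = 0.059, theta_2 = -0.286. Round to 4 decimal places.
\rho(2) = -0.2635

For an MA(q) process with theta_0 = 1, the autocovariance is
  gamma(k) = sigma^2 * sum_{i=0..q-k} theta_i * theta_{i+k},
and rho(k) = gamma(k) / gamma(0). Sigma^2 cancels.
  numerator   = (1)*(-0.286) = -0.286.
  denominator = (1)^2 + (0.059)^2 + (-0.286)^2 = 1.085277.
  rho(2) = -0.286 / 1.085277 = -0.2635.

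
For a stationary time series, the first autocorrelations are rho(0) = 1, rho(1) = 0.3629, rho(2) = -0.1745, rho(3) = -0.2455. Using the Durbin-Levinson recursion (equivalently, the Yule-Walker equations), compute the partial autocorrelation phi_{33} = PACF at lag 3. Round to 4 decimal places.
\phi_{33} = -0.0419

The PACF at lag k is phi_{kk}, the last component of the solution
to the Yule-Walker system G_k phi = r_k where
  (G_k)_{ij} = rho(|i - j|), (r_k)_i = rho(i), i,j = 1..k.
Equivalently, Durbin-Levinson gives phi_{kk} iteratively:
  phi_{11} = rho(1)
  phi_{kk} = [rho(k) - sum_{j=1..k-1} phi_{k-1,j} rho(k-j)]
            / [1 - sum_{j=1..k-1} phi_{k-1,j} rho(j)],
  phi_{k,j} = phi_{k-1,j} - phi_{kk} phi_{k-1,k-j},  j = 1..k-1.
Step k = 1:
  phi_11 = rho(1) = 0.3629.
Step k = 2:
  phi_22 = [rho(2) - phi_11 rho(1)] / [1 - phi_11 rho(1)] = [-0.1745 - (0.3629)(0.3629)] / [1 - (0.3629)(0.3629)]
         = -0.30619641 / 0.86830359 = -0.352638.
  Update: phi_21 = phi_11 - phi_22 phi_11 = 0.3629 - (-0.352638)(0.3629) = 0.490872.
Step k = 3:
  phi_33 = [rho(3) - phi_21 rho(2) - phi_22 rho(1)] / [1 - phi_21 rho(1) - phi_22 rho(2)]
    numerator   = -0.2455 - (0.490872)(-0.1745) - (-0.352638)(0.3629) = -0.03187066
    denominator = 1 - (0.490872)(0.3629) - (-0.352638)(-0.1745) = 0.76032725
  phi_33 = -0.03187066 / 0.76032725 = -0.0419.
Therefore phi_{33} = -0.0419.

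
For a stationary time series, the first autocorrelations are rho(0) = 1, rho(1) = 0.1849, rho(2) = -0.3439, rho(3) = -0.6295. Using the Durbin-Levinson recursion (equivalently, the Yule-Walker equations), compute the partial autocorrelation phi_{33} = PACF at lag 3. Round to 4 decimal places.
\phi_{33} = -0.5730

The PACF at lag k is phi_{kk}, the last component of the solution
to the Yule-Walker system G_k phi = r_k where
  (G_k)_{ij} = rho(|i - j|), (r_k)_i = rho(i), i,j = 1..k.
Equivalently, Durbin-Levinson gives phi_{kk} iteratively:
  phi_{11} = rho(1)
  phi_{kk} = [rho(k) - sum_{j=1..k-1} phi_{k-1,j} rho(k-j)]
            / [1 - sum_{j=1..k-1} phi_{k-1,j} rho(j)],
  phi_{k,j} = phi_{k-1,j} - phi_{kk} phi_{k-1,k-j},  j = 1..k-1.
Step k = 1:
  phi_11 = rho(1) = 0.1849.
Step k = 2:
  phi_22 = [rho(2) - phi_11 rho(1)] / [1 - phi_11 rho(1)] = [-0.3439 - (0.1849)(0.1849)] / [1 - (0.1849)(0.1849)]
         = -0.37808801 / 0.96581199 = -0.391472.
  Update: phi_21 = phi_11 - phi_22 phi_11 = 0.1849 - (-0.391472)(0.1849) = 0.257283.
Step k = 3:
  phi_33 = [rho(3) - phi_21 rho(2) - phi_22 rho(1)] / [1 - phi_21 rho(1) - phi_22 rho(2)]
    numerator   = -0.6295 - (0.257283)(-0.3439) - (-0.391472)(0.1849) = -0.46863723
    denominator = 1 - (0.257283)(0.1849) - (-0.391472)(-0.3439) = 0.81780125
  phi_33 = -0.46863723 / 0.81780125 = -0.573.
Therefore phi_{33} = -0.5730.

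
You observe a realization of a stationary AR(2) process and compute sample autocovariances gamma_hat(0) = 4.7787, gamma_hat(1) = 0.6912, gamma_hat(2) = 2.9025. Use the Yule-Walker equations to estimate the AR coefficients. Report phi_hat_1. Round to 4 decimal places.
\hat\phi_{1} = 0.0580

The Yule-Walker equations for an AR(p) process read, in matrix form,
  Gamma_p phi = r_p,   with   (Gamma_p)_{ij} = gamma(|i - j|),
                       (r_p)_i = gamma(i),   i,j = 1..p.
Substitute the sample gammas (Toeplitz matrix and right-hand side of size 2):
  Gamma_p = [[4.7787, 0.6912], [0.6912, 4.7787]]
  r_p     = [0.6912, 2.9025]
Written out:
  4.7787 phi_1 + 0.6912 phi_2 = 0.6912
  0.6912 phi_1 + 4.7787 phi_2 = 2.9025
Solve by Cramer's rule:
  det = gamma(0)^2 - gamma(1)^2 = (4.7787)^2 - (0.6912)^2 = 22.83597369 - 0.47775744 = 22.35821625
  phi_hat_1 = [gamma(1) gamma(0) - gamma(1) gamma(2)] / det = [(0.6912)(4.7787) - (0.6912)(2.9025)] / 22.35821625 = 1.29682944 / 22.35821625 = 0.058
  phi_hat_2 = [gamma(0) gamma(2) - gamma(1)^2] / det = [(4.7787)(2.9025) - (0.6912)^2] / 22.35821625 = 13.39241931 / 22.35821625 = 0.599
So phi_hat = [0.0580, 0.5990].
Therefore phi_hat_1 = 0.0580.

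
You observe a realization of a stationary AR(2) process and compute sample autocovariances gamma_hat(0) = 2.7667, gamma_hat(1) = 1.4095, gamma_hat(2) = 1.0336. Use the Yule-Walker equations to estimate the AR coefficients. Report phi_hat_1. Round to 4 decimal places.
\hat\phi_{1} = 0.4310

The Yule-Walker equations for an AR(p) process read, in matrix form,
  Gamma_p phi = r_p,   with   (Gamma_p)_{ij} = gamma(|i - j|),
                       (r_p)_i = gamma(i),   i,j = 1..p.
Substitute the sample gammas (Toeplitz matrix and right-hand side of size 2):
  Gamma_p = [[2.7667, 1.4095], [1.4095, 2.7667]]
  r_p     = [1.4095, 1.0336]
Written out:
  2.7667 phi_1 + 1.4095 phi_2 = 1.4095
  1.4095 phi_1 + 2.7667 phi_2 = 1.0336
Solve by Cramer's rule:
  det = gamma(0)^2 - gamma(1)^2 = (2.7667)^2 - (1.4095)^2 = 7.65462889 - 1.98669025 = 5.66793864
  phi_hat_1 = [gamma(1) gamma(0) - gamma(1) gamma(2)] / det = [(1.4095)(2.7667) - (1.4095)(1.0336)] / 5.66793864 = 2.44280445 / 5.66793864 = 0.431
  phi_hat_2 = [gamma(0) gamma(2) - gamma(1)^2] / det = [(2.7667)(1.0336) - (1.4095)^2] / 5.66793864 = 0.87297087 / 5.66793864 = 0.154
So phi_hat = [0.4310, 0.1540].
Therefore phi_hat_1 = 0.4310.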